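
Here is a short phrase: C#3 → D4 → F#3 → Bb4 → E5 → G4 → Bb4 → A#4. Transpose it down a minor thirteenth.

C#3 down a minor thirteenth is E#1.
A minor thirteenth down from D4 gives F#2.
A minor thirteenth down from F#3 gives A#1.
Bb4: a thirteenth down reaches D, and 20 semitones makes it D3.
A minor thirteenth down from E5 gives G#3.
G4: a thirteenth down reaches B, and 20 semitones makes it B2.
Bb4 down a minor thirteenth is D3.
A minor thirteenth down from A#4 gives C##3.

E#1 F#2 A#1 D3 G#3 B2 D3 C##3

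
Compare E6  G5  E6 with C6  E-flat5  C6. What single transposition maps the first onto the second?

down a major third

Take the first pair: E6 → C6. E to C spans 3 letter names, so the interval is some kind of third.
C6 to E6 is 4 semitones, which makes it a major third; the second version is lower, so the direction is down.
Checking another pair — E6 → C6 — gives the same interval.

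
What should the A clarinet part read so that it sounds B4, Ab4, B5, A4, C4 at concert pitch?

D5 Cb5 D6 C5 Eb4

The A clarinet sounds a minor third below written, so the written part must be a minor third above concert — transpose each note up.
B4 gives D5
Ab4 gives Cb5
B5 gives D6
A4 gives C5
C4 gives Eb4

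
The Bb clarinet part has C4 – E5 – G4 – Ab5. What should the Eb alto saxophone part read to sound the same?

G4 B5 D5 Eb6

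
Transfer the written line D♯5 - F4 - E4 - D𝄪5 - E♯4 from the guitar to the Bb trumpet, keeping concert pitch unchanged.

E#4 G3 F#3 E##4 F##3

First find concert pitch: the guitar sounds a perfect octave below written, so D♯5 F4 E4 D𝄪5 E♯4 sounds D#4 F3 E3 D##4 E#3.
Then write for Bb trumpet: it sounds a major second below written, so the part must be a major second above concert.
D#4 → E#4
F3 → G3
E3 → F#3
D##4 → E##4
E#3 → F##3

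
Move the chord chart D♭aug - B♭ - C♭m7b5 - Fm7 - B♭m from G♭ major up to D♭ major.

Abaug F Gbm7b5 Cm7 Fm

G♭ major up to D♭ major is a perfect fifth; each chord root moves by that interval while the quality stays the same.
D♭aug: root D♭ up a perfect fifth → Ab, giving Abaug.
B♭: root B♭ up a perfect fifth → F, giving F.
C♭m7b5: root C♭ up a perfect fifth → Gb, giving Gbm7b5.
Fm7: root F up a perfect fifth → C, giving Cm7.
B♭m: root B♭ up a perfect fifth → F, giving Fm.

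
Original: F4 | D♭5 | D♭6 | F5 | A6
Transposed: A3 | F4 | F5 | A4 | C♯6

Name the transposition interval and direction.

Take the first pair: F4 → A3. F to A spans 6 letter names, so the interval is some kind of sixth.
A3 to F4 is 8 semitones, which makes it a minor sixth; the second version is lower, so the direction is down.
Checking another pair — A6 → C#6 — gives the same interval.

down a minor sixth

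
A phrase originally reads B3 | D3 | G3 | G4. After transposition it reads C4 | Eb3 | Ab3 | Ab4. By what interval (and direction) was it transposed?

From B3 to C4 is 2 letter names — a second of some quality.
B3 to C4 is 1 semitone, which makes it a minor second; the second version is higher, so the direction is up.
Checking another pair — G4 → Ab4 — gives the same interval.

up a minor second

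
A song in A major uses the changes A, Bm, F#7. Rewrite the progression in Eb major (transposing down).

A major down to Eb major is an augmented fourth; each chord root moves by that interval while the quality stays the same.
A: root A down an augmented fourth → Eb, giving Eb.
Bm: root B down an augmented fourth → F, giving Fm.
F#7: root F# down an augmented fourth → C, giving C7.

Eb Fm C7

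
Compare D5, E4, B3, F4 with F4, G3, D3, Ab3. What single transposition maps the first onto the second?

down a major sixth

From D5 to F4 is 6 letter names — a sixth of some quality.
F4 to D5 is 9 semitones, which makes it a major sixth; the second version is lower, so the direction is down.
Checking another pair — F4 → Ab3 — gives the same interval.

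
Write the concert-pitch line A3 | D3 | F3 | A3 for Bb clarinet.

B3 E3 G3 B3

Written C4 sounds as Bb3 on the Bb clarinet, so concert pitches are written a major second up.
A3 becomes B3
D3 becomes E3
F3 becomes G3
A3 becomes B3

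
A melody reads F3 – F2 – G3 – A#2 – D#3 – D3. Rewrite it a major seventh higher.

F3 → E4
F2 → E3
G3 → F#4
A#2 → G##3
D#3 → C##4
D3 → C#4

E4 E3 F#4 G##3 C##4 C#4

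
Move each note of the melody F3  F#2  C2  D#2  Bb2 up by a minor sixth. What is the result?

A minor sixth up from F3 gives Db4.
A minor sixth up from F#2 gives D3.
C2: a sixth up reaches A, and 8 semitones makes it Ab2.
D#2: a sixth up reaches B, and 8 semitones makes it B2.
Bb2 up a minor sixth is Gb3.

Db4 D3 Ab2 B2 Gb3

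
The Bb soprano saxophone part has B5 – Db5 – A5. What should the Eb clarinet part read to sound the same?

First find concert pitch: the Bb soprano saxophone sounds a major second below written, so B5 Db5 A5 sounds A5 Cb5 G5.
Then write for Eb clarinet: it sounds a minor third above written, so the part must be a minor third below concert.
A5 → F#5
Cb5 → Ab4
G5 → E5

F#5 Ab4 E5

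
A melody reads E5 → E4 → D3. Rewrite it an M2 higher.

E5 up a major second is F#5.
E4 up a major second is F#4.
D3: a second up reaches E, and 2 semitones makes it E3.

F#5 F#4 E3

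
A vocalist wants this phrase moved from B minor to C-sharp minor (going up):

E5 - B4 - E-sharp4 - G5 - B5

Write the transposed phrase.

B minor to C-sharp minor up is a major second, so every note moves up by that interval.
E5 → F#5
B4 → C#5
E#4 → F##4
G5 → A5
B5 → C#6

F#5 C#5 F##4 A5 C#6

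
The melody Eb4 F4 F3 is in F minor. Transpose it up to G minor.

F4 G4 G3

F minor to G minor up is a major second, so every note moves up by that interval.
Eb4 → F4
F4 → G4
F3 → G3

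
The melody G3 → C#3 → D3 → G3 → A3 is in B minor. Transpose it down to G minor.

Eb3 A2 Bb2 Eb3 F3

From B down to G is a major third; apply that to each pitch.
G3 to Eb3
C#3 to A2
D3 to Bb2
G3 to Eb3
A3 to F3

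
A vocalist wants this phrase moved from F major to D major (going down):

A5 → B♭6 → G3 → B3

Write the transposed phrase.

F#5 G6 E3 G#3

F major to D major down is a minor third, so every note moves down by that interval.
A5 -> F#5
Bb6 -> G6
G3 -> E3
B3 -> G#3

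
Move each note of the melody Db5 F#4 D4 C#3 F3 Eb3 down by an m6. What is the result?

F4 A#3 F#3 E#2 A2 G2

Db5 down a minor sixth is F4.
F#4: a sixth down reaches A, and 8 semitones makes it A#3.
A minor sixth down from D4 gives F#3.
A minor sixth down from C#3 gives E#2.
F3 down a minor sixth is A2.
Eb3 down a minor sixth is G2.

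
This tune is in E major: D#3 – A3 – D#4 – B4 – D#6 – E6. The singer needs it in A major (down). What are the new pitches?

E major to A major down is a perfect fifth, so every note moves down by that interval.
D#3 gives G#2
A3 gives D3
D#4 gives G#3
B4 gives E4
D#6 gives G#5
E6 gives A5

G#2 D3 G#3 E4 G#5 A5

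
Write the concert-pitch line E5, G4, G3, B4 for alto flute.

A5 C5 C4 E5

The alto flute sounds a perfect fourth below written, so the written part must be a perfect fourth above concert — transpose each note up.
E5 to A5
G4 to C5
G3 to C4
B4 to E5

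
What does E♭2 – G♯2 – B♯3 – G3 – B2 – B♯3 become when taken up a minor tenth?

Eb2: a tenth up reaches G, and 15 semitones makes it Gb3.
G#2: a tenth up reaches B, and 15 semitones makes it B3.
B#3 up a minor tenth is D#5.
G3: a tenth up reaches B, and 15 semitones makes it Bb4.
B2 up a minor tenth is D4.
B#3 up a minor tenth is D#5.

Gb3 B3 D#5 Bb4 D4 D#5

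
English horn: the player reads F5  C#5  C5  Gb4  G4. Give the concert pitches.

Bb4 F#4 F4 Cb4 C4

Written C4 on the English horn sounds as F3, a perfect fifth lower; apply that shift to every note.
F5 -> Bb4
C#5 -> F#4
C5 -> F4
Gb4 -> Cb4
G4 -> C4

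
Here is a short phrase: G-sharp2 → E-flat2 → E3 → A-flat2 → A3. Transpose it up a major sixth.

E#3 C3 C#4 F3 F#4

G#2 up a major sixth is E#3.
A major sixth up from Eb2 gives C3.
E3 up a major sixth is C#4.
Ab2 up a major sixth is F3.
A3 up a major sixth is F#4.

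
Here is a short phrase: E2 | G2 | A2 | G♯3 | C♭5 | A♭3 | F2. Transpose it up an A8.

E#3 G#3 A#3 G##4 C6 A4 F#3

E2: an octave up reaches E, and 13 semitones makes it E#3.
G2 up an augmented octave is G#3.
An augmented octave up from A2 gives A#3.
G#3 up an augmented octave is G##4.
Cb5 up an augmented octave is C6.
Ab3 up an augmented octave is A4.
An augmented octave up from F2 gives F#3.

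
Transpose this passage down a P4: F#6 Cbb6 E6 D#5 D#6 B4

C#6 Gbb5 B5 A#4 A#5 F#4

F#6 to C#6
Cbb6 to Gbb5
E6 to B5
D#5 to A#4
D#6 to A#5
B4 to F#4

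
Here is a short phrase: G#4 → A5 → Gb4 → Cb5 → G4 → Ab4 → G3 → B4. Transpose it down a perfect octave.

A perfect octave down from G#4 gives G#3.
A perfect octave down from A5 gives A4.
Gb4: an octave down reaches G, and 12 semitones makes it Gb3.
A perfect octave down from Cb5 gives Cb4.
G4 down a perfect octave is G3.
A perfect octave down from Ab4 gives Ab3.
G3: an octave down reaches G, and 12 semitones makes it G2.
B4 down a perfect octave is B3.

G#3 A4 Gb3 Cb4 G3 Ab3 G2 B3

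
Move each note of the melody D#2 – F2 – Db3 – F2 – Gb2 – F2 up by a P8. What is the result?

D#2: an octave up reaches D, and 12 semitones makes it D#3.
A perfect octave up from F2 gives F3.
Db3 up a perfect octave is Db4.
F2 up a perfect octave is F3.
Gb2 up a perfect octave is Gb3.
A perfect octave up from F2 gives F3.

D#3 F3 Db4 F3 Gb3 F3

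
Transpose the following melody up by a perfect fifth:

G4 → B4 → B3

D5 F#5 F#4

G4 becomes D5
B4 becomes F#5
B3 becomes F#4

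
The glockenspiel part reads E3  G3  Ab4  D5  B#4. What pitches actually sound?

Written C4 on the glockenspiel sounds as C6, a perfect fifteenth higher; apply that shift to every note.
E3 gives E5
G3 gives G5
Ab4 gives Ab6
D5 gives D7
B#4 gives B#6

E5 G5 Ab6 D7 B#6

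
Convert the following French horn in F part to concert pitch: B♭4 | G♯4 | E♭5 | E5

Eb4 C#4 Ab4 A4

Written C4 on the French horn in F sounds as F3, a perfect fifth lower; apply that shift to every note.
Bb4 -> Eb4
G#4 -> C#4
Eb5 -> Ab4
E5 -> A4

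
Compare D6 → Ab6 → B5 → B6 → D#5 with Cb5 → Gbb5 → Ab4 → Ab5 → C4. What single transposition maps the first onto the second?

down an augmented ninth

Take the first pair: D6 → Cb5. D to C spans 9 letter names, so the interval is some kind of ninth.
Cb5 to D6 is 15 semitones, which makes it an augmented ninth; the second version is lower, so the direction is down.
Checking another pair — D#5 → C4 — gives the same interval.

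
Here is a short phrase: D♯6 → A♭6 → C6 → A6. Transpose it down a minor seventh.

D#6: a seventh down reaches E, and 10 semitones makes it E#5.
Ab6 down a minor seventh is Bb5.
A minor seventh down from C6 gives D5.
A minor seventh down from A6 gives B5.

E#5 Bb5 D5 B5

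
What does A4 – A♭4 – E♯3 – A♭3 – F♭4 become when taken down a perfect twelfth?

D3 Db3 A#1 Db2 Bbb2

A4 -> D3
Ab4 -> Db3
E#3 -> A#1
Ab3 -> Db2
Fb4 -> Bbb2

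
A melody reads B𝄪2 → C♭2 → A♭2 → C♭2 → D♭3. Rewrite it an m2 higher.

B##2 to C##3
Cb2 to Dbb2
Ab2 to Bbb2
Cb2 to Dbb2
Db3 to Ebb3

C##3 Dbb2 Bbb2 Dbb2 Ebb3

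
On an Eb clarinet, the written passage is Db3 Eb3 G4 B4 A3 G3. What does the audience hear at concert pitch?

Fb3 Gb3 Bb4 D5 C4 Bb3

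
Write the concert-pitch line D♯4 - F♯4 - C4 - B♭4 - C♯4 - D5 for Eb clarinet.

Written C4 sounds as Eb4 on the Eb clarinet, so concert pitches are written a minor third down.
D#4 to B#3
F#4 to D#4
C4 to A3
Bb4 to G4
C#4 to A#3
D5 to B4

B#3 D#4 A3 G4 A#3 B4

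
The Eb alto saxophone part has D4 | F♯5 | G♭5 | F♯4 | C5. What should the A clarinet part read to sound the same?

Ab3 C5 Dbb5 C4 Gb4

First find concert pitch: the Eb alto saxophone sounds a major sixth below written, so D4 F♯5 G♭5 F♯4 C5 sounds F3 A4 Bbb4 A3 Eb4.
Then write for A clarinet: it sounds a minor third below written, so the part must be a minor third above concert.
F3 → Ab3
A4 → C5
Bbb4 → Dbb5
A3 → C4
Eb4 → Gb4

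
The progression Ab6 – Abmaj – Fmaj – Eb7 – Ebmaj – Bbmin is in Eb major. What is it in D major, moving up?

Eb major up to D major is a major seventh; each chord root moves by that interval while the quality stays the same.
Ab6: root Ab up a major seventh → G, giving G6.
Abmaj: root Ab up a major seventh → G, giving Gmaj.
Fmaj: root F up a major seventh → E, giving Emaj.
Eb7: root Eb up a major seventh → D, giving D7.
Ebmaj: root Eb up a major seventh → D, giving Dmaj.
Bbmin: root Bb up a major seventh → A, giving Amin.

G6 Gmaj Emaj D7 Dmaj Amin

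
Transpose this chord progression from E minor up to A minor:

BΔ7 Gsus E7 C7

E minor up to A minor is a perfect fourth; each chord root moves by that interval while the quality stays the same.
BΔ7: root B up a perfect fourth → E, giving EΔ7.
Gsus: root G up a perfect fourth → C, giving Csus.
E7: root E up a perfect fourth → A, giving A7.
C7: root C up a perfect fourth → F, giving F7.

EΔ7 Csus A7 F7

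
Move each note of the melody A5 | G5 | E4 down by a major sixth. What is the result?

A5 becomes C5
G5 becomes Bb4
E4 becomes G3

C5 Bb4 G3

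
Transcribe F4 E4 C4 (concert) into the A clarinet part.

Ab4 G4 Eb4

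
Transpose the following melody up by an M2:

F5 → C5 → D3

G5 D5 E3

F5 -> G5
C5 -> D5
D3 -> E3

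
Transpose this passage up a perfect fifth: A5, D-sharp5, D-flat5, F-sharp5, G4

E6 A#5 Ab5 C#6 D5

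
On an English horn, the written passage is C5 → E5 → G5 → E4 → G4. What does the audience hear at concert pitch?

Written C4 on the English horn sounds as F3, a perfect fifth lower; apply that shift to every note.
C5 gives F4
E5 gives A4
G5 gives C5
E4 gives A3
G4 gives C4

F4 A4 C5 A3 C4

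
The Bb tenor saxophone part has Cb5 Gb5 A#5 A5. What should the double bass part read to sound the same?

First find concert pitch: the Bb tenor saxophone sounds a major ninth below written, so Cb5 Gb5 A#5 A5 sounds Bbb3 Fb4 G#4 G4.
Then write for double bass: it sounds a perfect octave below written, so the part must be a perfect octave above concert.
Bbb3 → Bbb4
Fb4 → Fb5
G#4 → G#5
G4 → G5

Bbb4 Fb5 G#5 G5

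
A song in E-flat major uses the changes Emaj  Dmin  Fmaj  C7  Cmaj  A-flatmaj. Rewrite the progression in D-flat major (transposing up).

Dmaj Cmin Ebmaj Bb7 Bbmaj Gbmaj

E-flat major up to D-flat major is a minor seventh; each chord root moves by that interval while the quality stays the same.
Emaj: root E up a minor seventh → D, giving Dmaj.
Dmin: root D up a minor seventh → C, giving Cmin.
Fmaj: root F up a minor seventh → Eb, giving Ebmaj.
C7: root C up a minor seventh → Bb, giving Bb7.
Cmaj: root C up a minor seventh → Bb, giving Bbmaj.
A-flatmaj: root A-flat up a minor seventh → Gb, giving Gbmaj.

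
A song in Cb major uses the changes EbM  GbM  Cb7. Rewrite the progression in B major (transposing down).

D#M F#M B7

Cb major down to B major is a diminished second; each chord root moves by that interval while the quality stays the same.
EbM: root Eb down a diminished second → D#, giving D#M.
GbM: root Gb down a diminished second → F#, giving F#M.
Cb7: root Cb down a diminished second → B, giving B7.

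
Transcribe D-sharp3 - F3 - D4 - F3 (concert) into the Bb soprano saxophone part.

E#3 G3 E4 G3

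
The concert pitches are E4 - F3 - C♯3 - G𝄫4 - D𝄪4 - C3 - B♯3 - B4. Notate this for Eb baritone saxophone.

C#6 D5 A#4 Ebb6 B##5 A4 G##5 G#6

Written C4 sounds as Eb2 on the Eb baritone saxophone, so concert pitches are written a major thirteenth up.
E4 gives C#6
F3 gives D5
C#3 gives A#4
Gbb4 gives Ebb6
D##4 gives B##5
C3 gives A4
B#3 gives G##5
B4 gives G#6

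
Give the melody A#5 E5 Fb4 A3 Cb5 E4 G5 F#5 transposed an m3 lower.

A#5 down a minor third is F##5.
A minor third down from E5 gives C#5.
Fb4 down a minor third is Db4.
A minor third down from A3 gives F#3.
A minor third down from Cb5 gives Ab4.
E4 down a minor third is C#4.
G5: a third down reaches E, and 3 semitones makes it E5.
A minor third down from F#5 gives D#5.

F##5 C#5 Db4 F#3 Ab4 C#4 E5 D#5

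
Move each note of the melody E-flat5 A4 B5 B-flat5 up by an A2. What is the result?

F#5 B#4 C##6 C#6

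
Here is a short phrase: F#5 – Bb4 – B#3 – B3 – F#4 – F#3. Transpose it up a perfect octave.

F#6 Bb5 B#4 B4 F#5 F#4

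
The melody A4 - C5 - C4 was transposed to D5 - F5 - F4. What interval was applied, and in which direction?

Take the first pair: A4 → D5. A to D spans 4 letter names, so the interval is some kind of fourth.
A4 to D5 is 5 semitones, which makes it a perfect fourth; the second version is higher, so the direction is up.
Checking another pair — C4 → F4 — gives the same interval.

up a perfect fourth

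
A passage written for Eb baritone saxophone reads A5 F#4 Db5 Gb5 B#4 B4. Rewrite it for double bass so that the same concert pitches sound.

C5 A3 Fb4 Bbb4 D#4 D4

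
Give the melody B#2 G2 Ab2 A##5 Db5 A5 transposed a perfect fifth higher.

F##3 D3 Eb3 E##6 Ab5 E6

B#2 → F##3
G2 → D3
Ab2 → Eb3
A##5 → E##6
Db5 → Ab5
A5 → E6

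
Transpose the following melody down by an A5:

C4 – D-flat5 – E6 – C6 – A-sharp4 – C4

Fb3 Gbb4 Ab5 Fb5 D4 Fb3

C4: a fifth down reaches F, and 8 semitones makes it Fb3.
Db5 down an augmented fifth is Gbb4.
E6: a fifth down reaches A, and 8 semitones makes it Ab5.
C6 down an augmented fifth is Fb5.
An augmented fifth down from A#4 gives D4.
C4 down an augmented fifth is Fb3.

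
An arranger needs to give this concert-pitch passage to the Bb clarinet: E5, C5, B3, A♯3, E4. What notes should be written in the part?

F#5 D5 C#4 B#3 F#4

The Bb clarinet sounds a major second below written, so the written part must be a major second above concert — transpose each note up.
E5 becomes F#5
C5 becomes D5
B3 becomes C#4
A#3 becomes B#3
E4 becomes F#4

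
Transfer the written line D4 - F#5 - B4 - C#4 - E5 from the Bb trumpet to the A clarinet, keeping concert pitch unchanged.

First find concert pitch: the Bb trumpet sounds a major second below written, so D4 F#5 B4 C#4 E5 sounds C4 E5 A4 B3 D5.
Then write for A clarinet: it sounds a minor third below written, so the part must be a minor third above concert.
C4 → Eb4
E5 → G5
A4 → C5
B3 → D4
D5 → F5

Eb4 G5 C5 D4 F5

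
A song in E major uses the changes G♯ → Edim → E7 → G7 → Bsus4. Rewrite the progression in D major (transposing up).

E major up to D major is a minor seventh; each chord root moves by that interval while the quality stays the same.
G♯: root G♯ up a minor seventh → F#, giving F#.
Edim: root E up a minor seventh → D, giving Ddim.
E7: root E up a minor seventh → D, giving D7.
G7: root G up a minor seventh → F, giving F7.
Bsus4: root B up a minor seventh → A, giving Asus4.

F# Ddim D7 F7 Asus4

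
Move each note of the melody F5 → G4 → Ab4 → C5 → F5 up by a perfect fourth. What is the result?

Bb5 C5 Db5 F5 Bb5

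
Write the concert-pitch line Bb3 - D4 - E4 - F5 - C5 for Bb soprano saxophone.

Written C4 sounds as Bb3 on the Bb soprano saxophone, so concert pitches are written a major second up.
Bb3 to C4
D4 to E4
E4 to F#4
F5 to G5
C5 to D5

C4 E4 F#4 G5 D5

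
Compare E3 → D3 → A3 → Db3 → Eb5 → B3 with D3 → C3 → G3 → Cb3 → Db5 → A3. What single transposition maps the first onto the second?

down a major second

Take the first pair: E3 → D3. E to D spans 2 letter names, so the interval is some kind of second.
D3 to E3 is 2 semitones, which makes it a major second; the second version is lower, so the direction is down.
Checking another pair — B3 → A3 — gives the same interval.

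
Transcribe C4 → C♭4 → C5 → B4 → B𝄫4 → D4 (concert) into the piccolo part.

C3 Cb3 C4 B3 Bbb3 D3

The piccolo sounds a perfect octave above written, so the written part must be a perfect octave below concert — transpose each note down.
C4 gives C3
Cb4 gives Cb3
C5 gives C4
B4 gives B3
Bbb4 gives Bbb3
D4 gives D3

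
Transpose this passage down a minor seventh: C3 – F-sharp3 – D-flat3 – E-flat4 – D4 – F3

D2 G#2 Eb2 F3 E3 G2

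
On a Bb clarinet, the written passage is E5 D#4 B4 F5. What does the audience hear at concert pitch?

D5 C#4 A4 Eb5

The Bb clarinet sounds a major second below written, so transpose each written note down a major second.
E5 → D5
D#4 → C#4
B4 → A4
F5 → Eb5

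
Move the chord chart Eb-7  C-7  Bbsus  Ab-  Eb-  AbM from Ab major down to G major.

Ab major down to G major is a minor second; each chord root moves by that interval while the quality stays the same.
Eb-7: root Eb down a minor second → D, giving D-7.
C-7: root C down a minor second → B, giving B-7.
Bbsus: root Bb down a minor second → A, giving Asus.
Ab-: root Ab down a minor second → G, giving G-.
Eb-: root Eb down a minor second → D, giving D-.
AbM: root Ab down a minor second → G, giving GM.

D-7 B-7 Asus G- D- GM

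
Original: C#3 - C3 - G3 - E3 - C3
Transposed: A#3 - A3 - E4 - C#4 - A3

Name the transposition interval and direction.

up a major sixth

Take the first pair: C#3 → A#3. C to A spans 6 letter names, so the interval is some kind of sixth.
C#3 to A#3 is 9 semitones, which makes it a major sixth; the second version is higher, so the direction is up.
Checking another pair — C3 → A3 — gives the same interval.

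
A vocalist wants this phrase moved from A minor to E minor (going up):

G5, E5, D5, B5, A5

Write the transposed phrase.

A minor to E minor up is a perfect fifth, so every note moves up by that interval.
G5 -> D6
E5 -> B5
D5 -> A5
B5 -> F#6
A5 -> E6

D6 B5 A5 F#6 E6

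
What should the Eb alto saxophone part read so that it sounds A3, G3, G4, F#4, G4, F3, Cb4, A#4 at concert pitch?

The Eb alto saxophone sounds a major sixth below written, so the written part must be a major sixth above concert — transpose each note up.
A3 becomes F#4
G3 becomes E4
G4 becomes E5
F#4 becomes D#5
G4 becomes E5
F3 becomes D4
Cb4 becomes Ab4
A#4 becomes F##5

F#4 E4 E5 D#5 E5 D4 Ab4 F##5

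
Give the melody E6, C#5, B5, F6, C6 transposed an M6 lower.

G5 E4 D5 Ab5 Eb5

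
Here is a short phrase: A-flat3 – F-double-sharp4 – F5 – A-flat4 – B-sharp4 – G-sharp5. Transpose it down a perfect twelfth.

Db2 B#2 Bb3 Db3 E#3 C#4

Ab3 -> Db2
F##4 -> B#2
F5 -> Bb3
Ab4 -> Db3
B#4 -> E#3
G#5 -> C#4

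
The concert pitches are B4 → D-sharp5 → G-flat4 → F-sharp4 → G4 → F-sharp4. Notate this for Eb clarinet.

G#4 B#4 Eb4 D#4 E4 D#4

Written C4 sounds as Eb4 on the Eb clarinet, so concert pitches are written a minor third down.
B4 to G#4
D#5 to B#4
Gb4 to Eb4
F#4 to D#4
G4 to E4
F#4 to D#4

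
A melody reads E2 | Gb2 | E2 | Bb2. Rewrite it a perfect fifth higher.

B2 Db3 B2 F3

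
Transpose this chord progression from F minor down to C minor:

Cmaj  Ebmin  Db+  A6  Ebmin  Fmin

F minor down to C minor is a perfect fourth; each chord root moves by that interval while the quality stays the same.
Cmaj: root C down a perfect fourth → G, giving Gmaj.
Ebmin: root Eb down a perfect fourth → Bb, giving Bbmin.
Db+: root Db down a perfect fourth → Ab, giving Ab+.
A6: root A down a perfect fourth → E, giving E6.
Ebmin: root Eb down a perfect fourth → Bb, giving Bbmin.
Fmin: root F down a perfect fourth → C, giving Cmin.

Gmaj Bbmin Ab+ E6 Bbmin Cmin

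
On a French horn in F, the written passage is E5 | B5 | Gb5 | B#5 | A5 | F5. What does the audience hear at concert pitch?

Written C4 on the French horn in F sounds as F3, a perfect fifth lower; apply that shift to every note.
E5 becomes A4
B5 becomes E5
Gb5 becomes Cb5
B#5 becomes E#5
A5 becomes D5
F5 becomes Bb4

A4 E5 Cb5 E#5 D5 Bb4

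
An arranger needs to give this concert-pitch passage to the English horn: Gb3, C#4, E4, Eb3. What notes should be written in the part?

Written C4 sounds as F3 on the English horn, so concert pitches are written a perfect fifth up.
Gb3 gives Db4
C#4 gives G#4
E4 gives B4
Eb3 gives Bb3

Db4 G#4 B4 Bb3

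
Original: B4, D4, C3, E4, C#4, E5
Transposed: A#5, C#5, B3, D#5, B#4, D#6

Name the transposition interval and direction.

up a major seventh

From B4 to A#5 is 7 letter names — a seventh of some quality.
B4 to A#5 is 11 semitones, which makes it a major seventh; the second version is higher, so the direction is up.
Checking another pair — E5 → D#6 — gives the same interval.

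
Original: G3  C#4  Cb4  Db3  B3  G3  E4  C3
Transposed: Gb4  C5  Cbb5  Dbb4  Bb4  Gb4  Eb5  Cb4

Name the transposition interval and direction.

up a diminished octave

Take the first pair: G3 → Gb4. G to G spans 8 letter names, so the interval is some kind of octave.
G3 to Gb4 is 11 semitones, which makes it a diminished octave; the second version is higher, so the direction is up.
Checking another pair — C3 → Cb4 — gives the same interval.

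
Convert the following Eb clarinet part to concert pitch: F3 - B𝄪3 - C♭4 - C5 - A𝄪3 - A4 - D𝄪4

Ab3 D##4 Ebb4 Eb5 C##4 C5 F##4

Written C4 on the Eb clarinet sounds as Eb4, a minor third higher; apply that shift to every note.
F3 → Ab3
B##3 → D##4
Cb4 → Ebb4
C5 → Eb5
A##3 → C##4
A4 → C5
D##4 → F##4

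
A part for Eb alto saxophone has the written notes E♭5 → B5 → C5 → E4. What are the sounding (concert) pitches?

Gb4 D5 Eb4 G3

Written C4 on the Eb alto saxophone sounds as Eb3, a major sixth lower; apply that shift to every note.
Eb5 to Gb4
B5 to D5
C5 to Eb4
E4 to G3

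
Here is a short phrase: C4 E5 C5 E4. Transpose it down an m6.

E3 G#4 E4 G#3

C4 becomes E3
E5 becomes G#4
C5 becomes E4
E4 becomes G#3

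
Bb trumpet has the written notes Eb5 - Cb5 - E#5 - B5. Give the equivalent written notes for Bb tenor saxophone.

First find concert pitch: the Bb trumpet sounds a major second below written, so Eb5 Cb5 E#5 B5 sounds Db5 Bbb4 D#5 A5.
Then write for Bb tenor saxophone: it sounds a major ninth below written, so the part must be a major ninth above concert.
Db5 → Eb6
Bbb4 → Cb6
D#5 → E#6
A5 → B6

Eb6 Cb6 E#6 B6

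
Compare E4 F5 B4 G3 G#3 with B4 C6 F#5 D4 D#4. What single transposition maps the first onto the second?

up a perfect fifth

From E4 to B4 is 5 letter names — a fifth of some quality.
E4 to B4 is 7 semitones, which makes it a perfect fifth; the second version is higher, so the direction is up.
Checking another pair — G#3 → D#4 — gives the same interval.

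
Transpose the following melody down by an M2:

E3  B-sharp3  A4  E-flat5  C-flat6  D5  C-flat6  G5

D3 A#3 G4 Db5 Bbb5 C5 Bbb5 F5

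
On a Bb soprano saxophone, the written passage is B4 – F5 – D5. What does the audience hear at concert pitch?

A4 Eb5 C5

The Bb soprano saxophone sounds a major second below written, so transpose each written note down a major second.
B4 → A4
F5 → Eb5
D5 → C5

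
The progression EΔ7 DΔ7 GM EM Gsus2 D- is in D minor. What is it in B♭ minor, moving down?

CΔ7 BbΔ7 EbM CM Ebsus2 Bb-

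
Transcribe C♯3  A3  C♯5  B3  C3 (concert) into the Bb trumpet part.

D#3 B3 D#5 C#4 D3

Written C4 sounds as Bb3 on the Bb trumpet, so concert pitches are written a major second up.
C#3 becomes D#3
A3 becomes B3
C#5 becomes D#5
B3 becomes C#4
C3 becomes D3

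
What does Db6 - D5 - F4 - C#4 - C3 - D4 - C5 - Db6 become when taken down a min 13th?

A minor thirteenth down from Db6 gives F4.
D5 down a minor thirteenth is F#3.
F4: a thirteenth down reaches A, and 20 semitones makes it A2.
C#4 down a minor thirteenth is E#2.
C3: a thirteenth down reaches E, and 20 semitones makes it E1.
A minor thirteenth down from D4 gives F#2.
C5: a thirteenth down reaches E, and 20 semitones makes it E3.
Db6: a thirteenth down reaches F, and 20 semitones makes it F4.

F4 F#3 A2 E#2 E1 F#2 E3 F4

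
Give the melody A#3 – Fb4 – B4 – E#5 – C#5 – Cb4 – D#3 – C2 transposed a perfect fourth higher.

A perfect fourth up from A#3 gives D#4.
Fb4: a fourth up reaches B, and 5 semitones makes it Bbb4.
B4 up a perfect fourth is E5.
E#5: a fourth up reaches A, and 5 semitones makes it A#5.
A perfect fourth up from C#5 gives F#5.
Cb4 up a perfect fourth is Fb4.
D#3 up a perfect fourth is G#3.
C2 up a perfect fourth is F2.

D#4 Bbb4 E5 A#5 F#5 Fb4 G#3 F2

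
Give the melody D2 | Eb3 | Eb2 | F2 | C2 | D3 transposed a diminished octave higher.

Db3 Ebb4 Ebb3 Fb3 Cb3 Db4

A diminished octave up from D2 gives Db3.
Eb3: an octave up reaches E, and 11 semitones makes it Ebb4.
A diminished octave up from Eb2 gives Ebb3.
F2 up a diminished octave is Fb3.
C2: an octave up reaches C, and 11 semitones makes it Cb3.
A diminished octave up from D3 gives Db4.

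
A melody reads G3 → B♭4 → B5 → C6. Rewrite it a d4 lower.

G3 down a diminished fourth is D#3.
Bb4 down a diminished fourth is F#4.
A diminished fourth down from B5 gives F##5.
A diminished fourth down from C6 gives G#5.

D#3 F#4 F##5 G#5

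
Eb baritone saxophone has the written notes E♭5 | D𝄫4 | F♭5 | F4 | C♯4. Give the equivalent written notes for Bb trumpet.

First find concert pitch: the Eb baritone saxophone sounds a major thirteenth below written, so E♭5 D𝄫4 F♭5 F4 C♯4 sounds Gb3 Fbb2 Abb3 Ab2 E2.
Then write for Bb trumpet: it sounds a major second below written, so the part must be a major second above concert.
Gb3 → Ab3
Fbb2 → Gbb2
Abb3 → Bbb3
Ab2 → Bb2
E2 → F#2

Ab3 Gbb2 Bbb3 Bb2 F#2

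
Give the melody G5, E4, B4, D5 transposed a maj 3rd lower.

Eb5 C4 G4 Bb4

G5 becomes Eb5
E4 becomes C4
B4 becomes G4
D5 becomes Bb4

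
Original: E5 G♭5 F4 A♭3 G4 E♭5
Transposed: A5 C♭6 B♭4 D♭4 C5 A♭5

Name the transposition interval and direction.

up a perfect fourth

From E5 to A5 is 4 letter names — a fourth of some quality.
E5 to A5 is 5 semitones, which makes it a perfect fourth; the second version is higher, so the direction is up.
Checking another pair — Eb5 → Ab5 — gives the same interval.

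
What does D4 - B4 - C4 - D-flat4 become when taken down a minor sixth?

F#3 D#4 E3 F3

A minor sixth down from D4 gives F#3.
A minor sixth down from B4 gives D#4.
A minor sixth down from C4 gives E3.
Db4: a sixth down reaches F, and 8 semitones makes it F3.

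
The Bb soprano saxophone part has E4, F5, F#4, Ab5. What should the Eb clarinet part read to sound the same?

B3 C5 C#4 Eb5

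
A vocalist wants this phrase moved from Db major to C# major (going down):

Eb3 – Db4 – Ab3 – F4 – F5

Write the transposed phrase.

From Db down to C# is a diminished second; apply that to each pitch.
Eb3 -> D#3
Db4 -> C#4
Ab3 -> G#3
F4 -> E#4
F5 -> E#5

D#3 C#4 G#3 E#4 E#5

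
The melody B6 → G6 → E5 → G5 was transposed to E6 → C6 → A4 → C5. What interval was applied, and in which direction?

From B6 to E6 is 5 letter names — a fifth of some quality.
E6 to B6 is 7 semitones, which makes it a perfect fifth; the second version is lower, so the direction is down.
Checking another pair — G5 → C5 — gives the same interval.

down a perfect fifth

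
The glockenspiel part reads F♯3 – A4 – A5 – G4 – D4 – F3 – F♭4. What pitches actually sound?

F#5 A6 A7 G6 D6 F5 Fb6

Written C4 on the glockenspiel sounds as C6, a perfect fifteenth higher; apply that shift to every note.
F#3 gives F#5
A4 gives A6
A5 gives A7
G4 gives G6
D4 gives D6
F3 gives F5
Fb4 gives Fb6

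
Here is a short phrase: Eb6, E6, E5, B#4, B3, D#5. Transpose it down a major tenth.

Cb5 C5 C4 G#3 G2 B3

Eb6: a tenth down reaches C, and 16 semitones makes it Cb5.
E6: a tenth down reaches C, and 16 semitones makes it C5.
A major tenth down from E5 gives C4.
B#4: a tenth down reaches G, and 16 semitones makes it G#3.
B3 down a major tenth is G2.
A major tenth down from D#5 gives B3.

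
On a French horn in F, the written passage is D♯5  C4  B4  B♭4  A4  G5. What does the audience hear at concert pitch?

G#4 F3 E4 Eb4 D4 C5

Written C4 on the French horn in F sounds as F3, a perfect fifth lower; apply that shift to every note.
D#5 to G#4
C4 to F3
B4 to E4
Bb4 to Eb4
A4 to D4
G5 to C5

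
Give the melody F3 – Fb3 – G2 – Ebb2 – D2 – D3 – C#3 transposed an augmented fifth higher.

An augmented fifth up from F3 gives C#4.
An augmented fifth up from Fb3 gives C4.
G2 up an augmented fifth is D#3.
Ebb2: a fifth up reaches B, and 8 semitones makes it Bb2.
D2 up an augmented fifth is A#2.
An augmented fifth up from D3 gives A#3.
C#3: a fifth up reaches G, and 8 semitones makes it G##3.

C#4 C4 D#3 Bb2 A#2 A#3 G##3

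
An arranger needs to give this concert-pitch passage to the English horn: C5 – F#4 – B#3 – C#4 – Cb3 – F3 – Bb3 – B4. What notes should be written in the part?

Written C4 sounds as F3 on the English horn, so concert pitches are written a perfect fifth up.
C5 → G5
F#4 → C#5
B#3 → F##4
C#4 → G#4
Cb3 → Gb3
F3 → C4
Bb3 → F4
B4 → F#5

G5 C#5 F##4 G#4 Gb3 C4 F4 F#5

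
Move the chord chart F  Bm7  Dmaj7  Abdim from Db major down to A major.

C# F##m7 A#maj7 Edim

Db major down to A major is a diminished fourth; each chord root moves by that interval while the quality stays the same.
F: root F down a diminished fourth → C#, giving C#.
Bm7: root B down a diminished fourth → F##, giving F##m7.
Dmaj7: root D down a diminished fourth → A#, giving A#maj7.
Abdim: root Ab down a diminished fourth → E, giving Edim.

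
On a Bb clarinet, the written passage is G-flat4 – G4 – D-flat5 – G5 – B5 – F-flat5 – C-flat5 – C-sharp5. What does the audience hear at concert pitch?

Fb4 F4 Cb5 F5 A5 Ebb5 Bbb4 B4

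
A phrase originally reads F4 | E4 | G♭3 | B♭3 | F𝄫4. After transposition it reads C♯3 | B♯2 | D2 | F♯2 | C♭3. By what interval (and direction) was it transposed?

down a diminished eleventh

From F4 to C#3 is 11 letter names — an eleventh of some quality.
C#3 to F4 is 16 semitones, which makes it a diminished eleventh; the second version is lower, so the direction is down.
Checking another pair — Fbb4 → Cb3 — gives the same interval.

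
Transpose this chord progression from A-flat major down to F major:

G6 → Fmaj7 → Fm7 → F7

E6 Dmaj7 Dm7 D7

A-flat major down to F major is a minor third; each chord root moves by that interval while the quality stays the same.
G6: root G down a minor third → E, giving E6.
Fmaj7: root F down a minor third → D, giving Dmaj7.
Fm7: root F down a minor third → D, giving Dm7.
F7: root F down a minor third → D, giving D7.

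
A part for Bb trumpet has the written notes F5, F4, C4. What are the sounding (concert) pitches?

Eb5 Eb4 Bb3

The Bb trumpet sounds a major second below written, so transpose each written note down a major second.
F5 -> Eb5
F4 -> Eb4
C4 -> Bb3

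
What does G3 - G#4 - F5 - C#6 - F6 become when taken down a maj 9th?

F2 F#3 Eb4 B4 Eb5

G3: a ninth down reaches F, and 14 semitones makes it F2.
G#4: a ninth down reaches F, and 14 semitones makes it F#3.
F5: a ninth down reaches E, and 14 semitones makes it Eb4.
C#6 down a major ninth is B4.
F6: a ninth down reaches E, and 14 semitones makes it Eb5.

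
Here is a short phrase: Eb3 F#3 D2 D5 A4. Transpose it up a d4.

Abb3 Bb3 Gb2 Gb5 Db5

Eb3 becomes Abb3
F#3 becomes Bb3
D2 becomes Gb2
D5 becomes Gb5
A4 becomes Db5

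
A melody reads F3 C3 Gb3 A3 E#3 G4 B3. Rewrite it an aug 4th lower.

Cb3 Gb2 Dbb3 Eb3 B2 Db4 F3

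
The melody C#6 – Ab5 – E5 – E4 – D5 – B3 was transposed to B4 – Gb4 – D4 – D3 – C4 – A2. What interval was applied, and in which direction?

From C#6 to B4 is 9 letter names — a ninth of some quality.
B4 to C#6 is 14 semitones, which makes it a major ninth; the second version is lower, so the direction is down.
Checking another pair — B3 → A2 — gives the same interval.

down a major ninth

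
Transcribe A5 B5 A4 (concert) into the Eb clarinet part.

F#5 G#5 F#4

Written C4 sounds as Eb4 on the Eb clarinet, so concert pitches are written a minor third down.
A5 to F#5
B5 to G#5
A4 to F#4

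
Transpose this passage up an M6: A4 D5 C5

A4 -> F#5
D5 -> B5
C5 -> A5

F#5 B5 A5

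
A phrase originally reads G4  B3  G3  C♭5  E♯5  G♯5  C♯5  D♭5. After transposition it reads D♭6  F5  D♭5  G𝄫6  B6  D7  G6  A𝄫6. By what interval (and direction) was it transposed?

up a diminished twelfth

From G4 to Db6 is 12 letter names — a twelfth of some quality.
G4 to Db6 is 18 semitones, which makes it a diminished twelfth; the second version is higher, so the direction is up.
Checking another pair — Db5 → Abb6 — gives the same interval.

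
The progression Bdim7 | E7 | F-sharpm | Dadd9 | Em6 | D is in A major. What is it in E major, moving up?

F#dim7 B7 C#m Aadd9 Bm6 A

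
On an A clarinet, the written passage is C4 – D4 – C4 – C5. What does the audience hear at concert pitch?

A3 B3 A3 A4

Written C4 on the A clarinet sounds as A3, a minor third lower; apply that shift to every note.
C4 gives A3
D4 gives B3
C4 gives A3
C5 gives A4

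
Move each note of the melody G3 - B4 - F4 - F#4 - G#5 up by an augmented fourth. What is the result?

C#4 E#5 B4 B#4 C##6

G3: a fourth up reaches C, and 6 semitones makes it C#4.
B4 up an augmented fourth is E#5.
F4 up an augmented fourth is B4.
An augmented fourth up from F#4 gives B#4.
G#5 up an augmented fourth is C##6.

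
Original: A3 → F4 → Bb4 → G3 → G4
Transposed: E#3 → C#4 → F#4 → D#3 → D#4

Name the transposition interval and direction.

down a diminished fourth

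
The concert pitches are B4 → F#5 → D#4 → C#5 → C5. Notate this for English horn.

Written C4 sounds as F3 on the English horn, so concert pitches are written a perfect fifth up.
B4 gives F#5
F#5 gives C#6
D#4 gives A#4
C#5 gives G#5
C5 gives G5

F#5 C#6 A#4 G#5 G5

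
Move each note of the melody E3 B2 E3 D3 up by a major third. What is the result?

G#3 D#3 G#3 F#3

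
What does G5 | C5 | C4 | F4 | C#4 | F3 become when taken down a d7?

A#4 D#4 D#3 G#3 D##3 G#2

A diminished seventh down from G5 gives A#4.
A diminished seventh down from C5 gives D#4.
C4 down a diminished seventh is D#3.
A diminished seventh down from F4 gives G#3.
C#4: a seventh down reaches D, and 9 semitones makes it D##3.
F3 down a diminished seventh is G#2.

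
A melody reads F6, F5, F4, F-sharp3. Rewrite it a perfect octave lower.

F5 F4 F3 F#2

F6 down a perfect octave is F5.
F5: an octave down reaches F, and 12 semitones makes it F4.
F4: an octave down reaches F, and 12 semitones makes it F3.
A perfect octave down from F#3 gives F#2.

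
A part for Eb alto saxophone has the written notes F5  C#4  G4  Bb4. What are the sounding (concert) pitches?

Ab4 E3 Bb3 Db4

Written C4 on the Eb alto saxophone sounds as Eb3, a major sixth lower; apply that shift to every note.
F5 to Ab4
C#4 to E3
G4 to Bb3
Bb4 to Db4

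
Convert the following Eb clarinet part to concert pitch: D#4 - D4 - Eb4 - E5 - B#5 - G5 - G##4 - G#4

F#4 F4 Gb4 G5 D#6 Bb5 B#4 B4

The Eb clarinet sounds a minor third above written, so transpose each written note up a minor third.
D#4 becomes F#4
D4 becomes F4
Eb4 becomes Gb4
E5 becomes G5
B#5 becomes D#6
G5 becomes Bb5
G##4 becomes B#4
G#4 becomes B4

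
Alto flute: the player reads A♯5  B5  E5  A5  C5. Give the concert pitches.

E#5 F#5 B4 E5 G4

Written C4 on the alto flute sounds as G3, a perfect fourth lower; apply that shift to every note.
A#5 to E#5
B5 to F#5
E5 to B4
A5 to E5
C5 to G4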